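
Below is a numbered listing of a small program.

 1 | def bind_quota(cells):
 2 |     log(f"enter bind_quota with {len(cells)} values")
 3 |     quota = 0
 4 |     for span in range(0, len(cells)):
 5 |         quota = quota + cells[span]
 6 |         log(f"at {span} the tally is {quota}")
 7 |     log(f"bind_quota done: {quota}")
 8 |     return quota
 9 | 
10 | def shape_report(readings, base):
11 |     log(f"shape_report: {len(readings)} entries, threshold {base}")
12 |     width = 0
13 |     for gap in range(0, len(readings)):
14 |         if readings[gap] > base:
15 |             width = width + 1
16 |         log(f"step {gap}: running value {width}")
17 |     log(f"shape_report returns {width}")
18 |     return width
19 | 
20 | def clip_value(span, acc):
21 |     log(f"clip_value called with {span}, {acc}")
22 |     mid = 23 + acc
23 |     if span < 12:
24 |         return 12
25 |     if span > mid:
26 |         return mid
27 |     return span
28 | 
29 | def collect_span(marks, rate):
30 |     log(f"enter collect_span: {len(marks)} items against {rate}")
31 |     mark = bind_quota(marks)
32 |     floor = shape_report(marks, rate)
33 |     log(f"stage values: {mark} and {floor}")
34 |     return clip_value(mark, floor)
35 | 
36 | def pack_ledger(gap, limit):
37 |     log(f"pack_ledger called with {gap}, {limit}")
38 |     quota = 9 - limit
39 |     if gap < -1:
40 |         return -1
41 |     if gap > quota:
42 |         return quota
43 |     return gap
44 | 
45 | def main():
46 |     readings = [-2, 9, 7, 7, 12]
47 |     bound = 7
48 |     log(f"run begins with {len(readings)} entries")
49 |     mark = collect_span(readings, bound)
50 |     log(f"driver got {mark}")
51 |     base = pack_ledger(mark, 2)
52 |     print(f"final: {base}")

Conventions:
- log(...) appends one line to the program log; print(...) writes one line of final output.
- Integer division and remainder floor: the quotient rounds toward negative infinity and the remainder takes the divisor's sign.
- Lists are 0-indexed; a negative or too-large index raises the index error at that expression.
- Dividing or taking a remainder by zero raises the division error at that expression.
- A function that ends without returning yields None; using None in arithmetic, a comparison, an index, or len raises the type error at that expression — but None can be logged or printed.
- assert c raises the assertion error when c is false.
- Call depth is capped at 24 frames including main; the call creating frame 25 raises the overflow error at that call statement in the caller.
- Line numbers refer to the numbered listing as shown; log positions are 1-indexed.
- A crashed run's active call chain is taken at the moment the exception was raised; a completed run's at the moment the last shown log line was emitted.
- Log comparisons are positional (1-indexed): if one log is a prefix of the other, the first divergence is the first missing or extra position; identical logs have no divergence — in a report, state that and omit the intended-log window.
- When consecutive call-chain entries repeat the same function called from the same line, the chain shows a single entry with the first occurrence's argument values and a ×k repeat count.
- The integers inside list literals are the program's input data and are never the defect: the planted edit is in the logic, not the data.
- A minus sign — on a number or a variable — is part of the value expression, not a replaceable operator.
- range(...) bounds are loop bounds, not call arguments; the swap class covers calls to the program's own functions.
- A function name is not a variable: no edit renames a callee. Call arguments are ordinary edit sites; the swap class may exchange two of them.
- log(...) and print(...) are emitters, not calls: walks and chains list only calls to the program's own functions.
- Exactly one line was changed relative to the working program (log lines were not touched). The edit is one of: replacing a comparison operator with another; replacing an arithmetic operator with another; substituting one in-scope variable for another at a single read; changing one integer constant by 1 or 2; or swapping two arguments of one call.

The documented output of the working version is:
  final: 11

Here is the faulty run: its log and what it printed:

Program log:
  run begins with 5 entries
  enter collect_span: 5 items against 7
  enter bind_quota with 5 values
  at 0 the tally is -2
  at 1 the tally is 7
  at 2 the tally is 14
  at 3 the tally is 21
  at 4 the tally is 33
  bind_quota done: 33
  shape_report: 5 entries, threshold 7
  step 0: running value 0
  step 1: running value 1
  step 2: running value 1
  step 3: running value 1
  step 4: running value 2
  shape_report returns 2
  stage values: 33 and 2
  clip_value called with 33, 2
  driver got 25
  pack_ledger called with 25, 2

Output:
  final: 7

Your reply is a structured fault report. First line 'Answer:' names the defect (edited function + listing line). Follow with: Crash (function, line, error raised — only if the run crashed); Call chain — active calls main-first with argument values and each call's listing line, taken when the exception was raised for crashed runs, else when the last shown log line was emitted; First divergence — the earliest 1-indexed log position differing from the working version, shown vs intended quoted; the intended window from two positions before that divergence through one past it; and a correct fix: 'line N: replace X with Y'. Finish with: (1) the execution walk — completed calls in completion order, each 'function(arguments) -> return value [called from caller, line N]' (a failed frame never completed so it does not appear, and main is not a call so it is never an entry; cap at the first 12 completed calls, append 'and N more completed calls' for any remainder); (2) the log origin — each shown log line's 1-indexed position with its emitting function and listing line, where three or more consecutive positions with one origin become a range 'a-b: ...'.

Answer: the defect is in pack_ledger at line 38.
Key fact: No log line changed; the fault shows up purely in the output.
Call chain: main -> pack_ledger(25, 2) (called at line 51).
First divergence: none (the log streams are identical).
Execution walk:
  bind_quota([-2, 9, 7, 7, 12]) -> 33  [called from collect_span, line 31]
  shape_report([-2, 9, 7, 7, 12], 7) -> 2  [called from collect_span, line 32]
  clip_value(33, 2) -> 25  [called from collect_span, line 34]
  collect_span([-2, 9, 7, 7, 12], 7) -> 25  [called from main, line 49]
  pack_ledger(25, 2) -> 7  [called from main, line 51]
Log origins:
  1: emitted by main (line 48)
  2: emitted by collect_span (line 30)
  3: emitted by bind_quota (line 2)
  4-8: emitted by bind_quota (line 6)
  9: emitted by bind_quota (line 7)
  10: emitted by shape_report (line 11)
  11-15: emitted by shape_report (line 16)
  16: emitted by shape_report (line 17)
  17: emitted by collect_span (line 33)
  18: emitted by clip_value (line 21)
  19: emitted by main (line 50)
  20: emitted by pack_ledger (line 37)
A correct fix: line 38: replace `-` with `+`.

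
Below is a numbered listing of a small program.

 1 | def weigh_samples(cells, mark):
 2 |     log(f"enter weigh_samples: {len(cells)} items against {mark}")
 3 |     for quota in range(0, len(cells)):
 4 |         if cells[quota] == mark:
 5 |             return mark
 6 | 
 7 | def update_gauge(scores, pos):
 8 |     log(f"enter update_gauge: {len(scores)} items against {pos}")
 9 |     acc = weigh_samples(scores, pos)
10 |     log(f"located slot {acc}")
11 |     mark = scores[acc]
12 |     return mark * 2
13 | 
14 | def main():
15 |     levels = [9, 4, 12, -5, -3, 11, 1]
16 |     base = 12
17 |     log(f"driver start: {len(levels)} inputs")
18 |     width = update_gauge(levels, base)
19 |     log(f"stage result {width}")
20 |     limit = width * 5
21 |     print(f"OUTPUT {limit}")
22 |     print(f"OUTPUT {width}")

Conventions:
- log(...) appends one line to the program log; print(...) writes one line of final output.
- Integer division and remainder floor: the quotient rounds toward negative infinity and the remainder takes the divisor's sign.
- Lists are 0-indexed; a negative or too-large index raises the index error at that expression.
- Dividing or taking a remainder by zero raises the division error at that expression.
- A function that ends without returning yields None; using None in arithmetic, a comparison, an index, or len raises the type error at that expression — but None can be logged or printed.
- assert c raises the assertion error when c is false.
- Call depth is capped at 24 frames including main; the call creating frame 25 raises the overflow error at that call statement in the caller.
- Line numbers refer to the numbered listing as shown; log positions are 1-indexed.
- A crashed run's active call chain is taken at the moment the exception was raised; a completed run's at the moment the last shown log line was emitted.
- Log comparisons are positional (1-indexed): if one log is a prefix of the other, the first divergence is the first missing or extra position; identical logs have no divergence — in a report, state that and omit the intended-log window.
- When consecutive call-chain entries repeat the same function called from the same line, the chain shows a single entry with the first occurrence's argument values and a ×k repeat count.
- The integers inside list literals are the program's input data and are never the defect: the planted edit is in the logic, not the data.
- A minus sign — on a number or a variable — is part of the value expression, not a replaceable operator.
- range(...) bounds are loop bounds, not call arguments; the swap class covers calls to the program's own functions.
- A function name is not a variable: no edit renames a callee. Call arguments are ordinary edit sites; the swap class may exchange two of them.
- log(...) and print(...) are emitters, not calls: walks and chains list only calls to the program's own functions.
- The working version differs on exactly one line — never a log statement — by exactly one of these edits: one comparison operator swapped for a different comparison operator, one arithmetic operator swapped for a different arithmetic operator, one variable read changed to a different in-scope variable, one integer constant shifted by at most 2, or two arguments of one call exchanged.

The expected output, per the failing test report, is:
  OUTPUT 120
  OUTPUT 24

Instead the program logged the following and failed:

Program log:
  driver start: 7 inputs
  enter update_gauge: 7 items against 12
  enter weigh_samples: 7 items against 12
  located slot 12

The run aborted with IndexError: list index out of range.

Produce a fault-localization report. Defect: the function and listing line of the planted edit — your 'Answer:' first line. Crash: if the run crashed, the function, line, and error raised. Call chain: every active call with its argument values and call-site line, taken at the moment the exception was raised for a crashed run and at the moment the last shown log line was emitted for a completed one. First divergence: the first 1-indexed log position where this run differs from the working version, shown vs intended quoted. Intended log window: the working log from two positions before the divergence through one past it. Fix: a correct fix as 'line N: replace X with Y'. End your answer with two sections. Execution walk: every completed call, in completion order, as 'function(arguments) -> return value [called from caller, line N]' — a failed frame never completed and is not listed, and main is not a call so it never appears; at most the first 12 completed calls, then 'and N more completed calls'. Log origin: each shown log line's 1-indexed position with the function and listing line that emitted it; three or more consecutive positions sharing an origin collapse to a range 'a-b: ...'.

Answer: the defect is in weigh_samples at line 5.
Key observation: Everything matches until log position 4, which reads 'located slot 12' in place of 'located slot 2'.
Crash: update_gauge, line 11, IndexError.
Call chain: main -> update_gauge([9, 4, 12, -5, -3, 11, 1], 12) (called at line 18).
First divergence: position 4 — shown 'located slot 12', intended 'located slot 2'.
Intended log window:
  2: enter update_gauge: 7 items against 12
  3: enter weigh_samples: 7 items against 12
  4: located slot 2
  5: stage result 24
Execution walk:
  weigh_samples([9, 4, 12, -5, -3, 11, 1], 12) -> 12  [called from update_gauge, line 9]
Log origins:
  1: emitted by main (line 17)
  2: emitted by update_gauge (line 8)
  3: emitted by weigh_samples (line 2)
  4: emitted by update_gauge (line 10)
A correct fix: line 5: replace `mark` with `quota`.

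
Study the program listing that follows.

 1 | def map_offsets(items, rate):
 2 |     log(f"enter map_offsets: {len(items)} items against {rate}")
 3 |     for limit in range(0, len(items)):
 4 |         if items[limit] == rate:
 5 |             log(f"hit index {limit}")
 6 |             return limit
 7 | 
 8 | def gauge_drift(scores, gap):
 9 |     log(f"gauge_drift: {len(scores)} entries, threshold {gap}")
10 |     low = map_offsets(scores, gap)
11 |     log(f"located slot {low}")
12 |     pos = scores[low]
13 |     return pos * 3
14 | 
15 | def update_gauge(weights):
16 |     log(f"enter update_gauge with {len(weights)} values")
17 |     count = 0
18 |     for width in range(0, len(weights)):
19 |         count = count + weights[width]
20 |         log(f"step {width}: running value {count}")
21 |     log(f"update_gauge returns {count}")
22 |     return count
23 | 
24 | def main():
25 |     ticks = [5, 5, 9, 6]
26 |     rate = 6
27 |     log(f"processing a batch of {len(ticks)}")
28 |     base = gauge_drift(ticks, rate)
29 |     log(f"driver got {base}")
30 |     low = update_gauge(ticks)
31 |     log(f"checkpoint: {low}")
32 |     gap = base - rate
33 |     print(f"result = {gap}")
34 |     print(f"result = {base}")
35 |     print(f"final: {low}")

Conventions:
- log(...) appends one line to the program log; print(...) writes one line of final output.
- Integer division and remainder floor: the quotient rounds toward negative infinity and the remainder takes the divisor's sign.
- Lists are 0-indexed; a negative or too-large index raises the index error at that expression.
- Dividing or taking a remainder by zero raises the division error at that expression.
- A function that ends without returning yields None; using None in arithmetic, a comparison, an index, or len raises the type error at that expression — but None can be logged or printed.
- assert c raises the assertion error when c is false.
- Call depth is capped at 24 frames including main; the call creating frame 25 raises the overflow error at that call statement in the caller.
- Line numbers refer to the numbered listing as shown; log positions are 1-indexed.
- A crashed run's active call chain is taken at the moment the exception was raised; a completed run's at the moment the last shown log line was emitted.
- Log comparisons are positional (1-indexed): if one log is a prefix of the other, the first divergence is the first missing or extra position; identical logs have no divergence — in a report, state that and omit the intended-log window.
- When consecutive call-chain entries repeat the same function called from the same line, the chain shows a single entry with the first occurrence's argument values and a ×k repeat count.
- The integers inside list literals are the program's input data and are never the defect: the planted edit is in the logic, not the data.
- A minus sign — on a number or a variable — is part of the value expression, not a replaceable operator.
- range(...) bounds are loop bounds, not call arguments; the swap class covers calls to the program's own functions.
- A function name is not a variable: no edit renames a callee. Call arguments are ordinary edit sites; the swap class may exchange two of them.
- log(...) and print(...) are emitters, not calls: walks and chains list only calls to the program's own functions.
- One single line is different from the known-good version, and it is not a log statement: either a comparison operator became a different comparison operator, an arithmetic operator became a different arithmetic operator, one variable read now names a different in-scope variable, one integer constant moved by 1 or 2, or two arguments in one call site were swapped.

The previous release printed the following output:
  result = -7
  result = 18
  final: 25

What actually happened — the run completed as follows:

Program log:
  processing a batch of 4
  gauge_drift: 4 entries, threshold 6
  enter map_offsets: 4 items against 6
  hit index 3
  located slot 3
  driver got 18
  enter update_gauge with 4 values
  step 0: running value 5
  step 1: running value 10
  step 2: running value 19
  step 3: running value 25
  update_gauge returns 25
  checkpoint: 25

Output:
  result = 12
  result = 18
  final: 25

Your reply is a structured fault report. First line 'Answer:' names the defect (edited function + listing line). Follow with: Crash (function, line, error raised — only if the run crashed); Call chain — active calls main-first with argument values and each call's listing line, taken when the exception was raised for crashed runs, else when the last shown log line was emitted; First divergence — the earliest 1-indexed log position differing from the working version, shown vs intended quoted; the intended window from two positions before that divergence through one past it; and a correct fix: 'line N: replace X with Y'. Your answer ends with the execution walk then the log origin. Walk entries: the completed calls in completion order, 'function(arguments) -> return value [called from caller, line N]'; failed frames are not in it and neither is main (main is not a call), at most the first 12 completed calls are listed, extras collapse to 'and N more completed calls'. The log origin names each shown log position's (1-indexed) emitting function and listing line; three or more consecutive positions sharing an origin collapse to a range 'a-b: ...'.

Answer: the defect is in main at line 32.
The tell: Log streams are identical — the defect surfaces only in the printed output.
Call chain: main.
First divergence: there is none — every log position agrees.
Execution walk:
  map_offsets([5, 5, 9, 6], 6) -> 3  [called from gauge_drift, line 10]
  gauge_drift([5, 5, 9, 6], 6) -> 18  [called from main, line 28]
  update_gauge([5, 5, 9, 6]) -> 25  [called from main, line 30]
Log origin:
  1: emitted by main (line 27)
  2: emitted by gauge_drift (line 9)
  3: emitted by map_offsets (line 2)
  4: emitted by map_offsets (line 5)
  5: emitted by gauge_drift (line 11)
  6: emitted by main (line 29)
  7: emitted by update_gauge (line 16)
  8-11: emitted by update_gauge (line 20)
  12: emitted by update_gauge (line 21)
  13: emitted by main (line 31)
A correct fix: line 32: replace `rate` with `low`.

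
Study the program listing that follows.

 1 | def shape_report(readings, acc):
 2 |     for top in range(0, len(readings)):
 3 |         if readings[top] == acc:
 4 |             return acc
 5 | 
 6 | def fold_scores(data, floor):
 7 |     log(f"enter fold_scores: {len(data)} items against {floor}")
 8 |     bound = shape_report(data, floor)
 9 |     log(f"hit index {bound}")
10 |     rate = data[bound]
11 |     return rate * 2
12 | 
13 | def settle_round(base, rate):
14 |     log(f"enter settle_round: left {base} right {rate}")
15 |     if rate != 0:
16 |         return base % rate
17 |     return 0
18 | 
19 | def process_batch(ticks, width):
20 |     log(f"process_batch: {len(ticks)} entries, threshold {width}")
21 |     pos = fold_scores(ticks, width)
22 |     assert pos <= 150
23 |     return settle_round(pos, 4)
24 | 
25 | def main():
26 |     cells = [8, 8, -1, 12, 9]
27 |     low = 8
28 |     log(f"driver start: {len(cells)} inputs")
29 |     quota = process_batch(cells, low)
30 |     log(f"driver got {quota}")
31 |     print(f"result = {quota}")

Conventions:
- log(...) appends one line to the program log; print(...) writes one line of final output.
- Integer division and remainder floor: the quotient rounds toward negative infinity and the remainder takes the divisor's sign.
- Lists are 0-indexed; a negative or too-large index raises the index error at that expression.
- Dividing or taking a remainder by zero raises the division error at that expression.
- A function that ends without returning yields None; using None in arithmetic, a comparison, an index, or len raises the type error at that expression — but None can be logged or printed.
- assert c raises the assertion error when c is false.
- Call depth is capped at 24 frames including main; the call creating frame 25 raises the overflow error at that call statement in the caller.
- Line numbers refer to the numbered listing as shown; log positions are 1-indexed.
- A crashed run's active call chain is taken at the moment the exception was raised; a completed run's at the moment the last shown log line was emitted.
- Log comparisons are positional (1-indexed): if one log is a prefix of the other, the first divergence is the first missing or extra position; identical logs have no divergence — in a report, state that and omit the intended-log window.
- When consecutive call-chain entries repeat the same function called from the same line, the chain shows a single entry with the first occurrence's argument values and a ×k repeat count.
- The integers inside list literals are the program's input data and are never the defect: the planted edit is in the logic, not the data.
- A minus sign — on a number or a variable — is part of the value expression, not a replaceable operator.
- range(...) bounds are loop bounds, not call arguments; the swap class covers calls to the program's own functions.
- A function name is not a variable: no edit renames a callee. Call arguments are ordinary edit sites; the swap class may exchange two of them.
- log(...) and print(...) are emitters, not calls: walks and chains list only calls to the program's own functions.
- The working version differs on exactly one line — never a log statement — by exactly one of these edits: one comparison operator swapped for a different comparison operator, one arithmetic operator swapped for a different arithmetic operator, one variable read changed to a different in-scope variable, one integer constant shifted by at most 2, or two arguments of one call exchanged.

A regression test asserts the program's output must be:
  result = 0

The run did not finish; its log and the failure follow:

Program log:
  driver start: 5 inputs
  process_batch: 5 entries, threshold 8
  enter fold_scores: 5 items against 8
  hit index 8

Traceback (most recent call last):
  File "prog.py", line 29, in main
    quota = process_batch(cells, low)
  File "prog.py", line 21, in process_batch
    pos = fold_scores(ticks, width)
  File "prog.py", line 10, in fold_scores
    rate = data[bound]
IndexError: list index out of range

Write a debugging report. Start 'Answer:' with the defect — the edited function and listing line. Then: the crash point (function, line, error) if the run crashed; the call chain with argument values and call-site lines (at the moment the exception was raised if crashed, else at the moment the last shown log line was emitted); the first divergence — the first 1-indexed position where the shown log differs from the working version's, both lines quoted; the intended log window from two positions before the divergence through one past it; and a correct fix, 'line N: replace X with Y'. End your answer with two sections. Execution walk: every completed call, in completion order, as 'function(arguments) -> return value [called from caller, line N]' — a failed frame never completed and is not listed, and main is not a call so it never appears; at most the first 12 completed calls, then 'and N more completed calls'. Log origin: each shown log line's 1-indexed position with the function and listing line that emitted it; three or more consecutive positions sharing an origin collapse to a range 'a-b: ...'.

Answer: the defect is in shape_report at line 4.
The tell: Everything matches until log position 4, which reads 'hit index 8' in place of 'hit index 0'.
Crash: fold_scores, line 10, IndexError.
Call chain: main -> process_batch([8, 8, -1, 12, 9], 8) (called at line 29) -> fold_scores([8, 8, -1, 12, 9], 8) (called at line 21).
First divergence: position 4 — shown 'hit index 8', intended 'hit index 0'.
Intended log window:
  2: process_batch: 5 entries, threshold 8
  3: enter fold_scores: 5 items against 8
  4: hit index 0
  5: enter settle_round: left 16 right 4
Execution walk:
  shape_report([8, 8, -1, 12, 9], 8) -> 8  [called from fold_scores, line 8]
Log origins:
  1: from main, line 28
  2: from process_batch, line 20
  3: from fold_scores, line 7
  4: from fold_scores, line 9
A correct fix: line 4: replace `acc` with `top`.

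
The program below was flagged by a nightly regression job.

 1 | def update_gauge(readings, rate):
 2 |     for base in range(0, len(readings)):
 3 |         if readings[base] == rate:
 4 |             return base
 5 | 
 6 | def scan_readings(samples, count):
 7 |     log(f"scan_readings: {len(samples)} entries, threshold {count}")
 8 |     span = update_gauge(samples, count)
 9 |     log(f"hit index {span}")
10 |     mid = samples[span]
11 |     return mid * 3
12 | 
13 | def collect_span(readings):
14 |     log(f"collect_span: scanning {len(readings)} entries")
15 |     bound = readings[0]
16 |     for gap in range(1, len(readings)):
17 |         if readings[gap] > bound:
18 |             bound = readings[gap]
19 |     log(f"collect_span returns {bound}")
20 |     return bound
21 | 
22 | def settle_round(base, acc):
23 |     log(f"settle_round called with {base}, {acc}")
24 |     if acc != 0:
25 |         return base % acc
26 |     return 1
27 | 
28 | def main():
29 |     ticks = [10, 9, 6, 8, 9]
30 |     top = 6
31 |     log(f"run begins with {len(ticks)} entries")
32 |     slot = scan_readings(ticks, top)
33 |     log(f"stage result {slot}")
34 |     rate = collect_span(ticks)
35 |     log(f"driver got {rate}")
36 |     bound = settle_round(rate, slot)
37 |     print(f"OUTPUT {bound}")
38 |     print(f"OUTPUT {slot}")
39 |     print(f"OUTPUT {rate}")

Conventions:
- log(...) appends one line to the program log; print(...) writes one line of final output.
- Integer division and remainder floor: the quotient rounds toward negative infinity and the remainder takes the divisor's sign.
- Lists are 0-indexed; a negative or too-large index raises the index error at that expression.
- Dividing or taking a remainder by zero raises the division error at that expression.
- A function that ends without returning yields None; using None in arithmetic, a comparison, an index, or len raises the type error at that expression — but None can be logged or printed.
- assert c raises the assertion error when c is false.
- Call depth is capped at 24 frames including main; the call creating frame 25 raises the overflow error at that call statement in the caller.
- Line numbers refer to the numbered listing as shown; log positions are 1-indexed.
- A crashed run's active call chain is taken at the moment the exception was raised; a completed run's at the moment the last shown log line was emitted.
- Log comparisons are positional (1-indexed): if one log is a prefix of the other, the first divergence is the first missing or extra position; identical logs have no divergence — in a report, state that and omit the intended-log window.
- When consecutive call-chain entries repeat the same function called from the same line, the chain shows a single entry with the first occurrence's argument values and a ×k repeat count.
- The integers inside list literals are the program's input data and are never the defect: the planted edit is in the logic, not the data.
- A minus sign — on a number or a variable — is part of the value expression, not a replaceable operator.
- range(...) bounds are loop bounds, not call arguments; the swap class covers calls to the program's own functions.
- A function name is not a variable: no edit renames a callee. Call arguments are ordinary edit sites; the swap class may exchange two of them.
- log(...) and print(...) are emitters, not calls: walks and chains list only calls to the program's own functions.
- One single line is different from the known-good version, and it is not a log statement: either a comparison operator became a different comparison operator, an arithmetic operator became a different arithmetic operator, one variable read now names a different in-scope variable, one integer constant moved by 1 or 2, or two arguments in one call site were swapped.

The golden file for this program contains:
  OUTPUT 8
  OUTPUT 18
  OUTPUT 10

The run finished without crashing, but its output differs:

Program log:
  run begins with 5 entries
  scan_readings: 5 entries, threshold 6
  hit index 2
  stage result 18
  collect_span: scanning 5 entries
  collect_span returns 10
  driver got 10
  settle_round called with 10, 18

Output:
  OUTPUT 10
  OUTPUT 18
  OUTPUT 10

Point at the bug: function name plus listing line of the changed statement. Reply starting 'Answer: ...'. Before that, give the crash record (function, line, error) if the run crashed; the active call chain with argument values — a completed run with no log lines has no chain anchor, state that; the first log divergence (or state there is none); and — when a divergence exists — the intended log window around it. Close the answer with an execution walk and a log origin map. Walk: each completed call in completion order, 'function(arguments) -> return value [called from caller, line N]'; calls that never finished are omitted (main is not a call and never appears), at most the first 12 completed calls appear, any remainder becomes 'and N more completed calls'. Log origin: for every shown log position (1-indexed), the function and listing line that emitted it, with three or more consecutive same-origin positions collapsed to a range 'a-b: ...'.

Answer: the defect is in main at line 36.
Key observation: At log position 8 the runs split — shown 'settle_round called with 10, 18', but the working version logs 'settle_round called with 18, 10'.
Call chain: main -> settle_round(10, 18) (called at line 36).
First divergence: at position 8 the run shows 'settle_round called with 10, 18' where the working version logs 'settle_round called with 18, 10'.
Intended log window:
  6: collect_span returns 10
  7: driver got 10
  8: settle_round called with 18, 10
Execution walk:
  update_gauge([10, 9, 6, 8, 9], 6) -> 2  [called from scan_readings, line 8]
  scan_readings([10, 9, 6, 8, 9], 6) -> 18  [called from main, line 32]
  collect_span([10, 9, 6, 8, 9]) -> 10  [called from main, line 34]
  settle_round(10, 18) -> 10  [called from main, line 36]
Log origins:
  1 — main, line 31
  2 — scan_readings, line 7
  3 — scan_readings, line 9
  4 — main, line 33
  5 — collect_span, line 14
  6 — collect_span, line 19
  7 — main, line 35
  8 — settle_round, line 23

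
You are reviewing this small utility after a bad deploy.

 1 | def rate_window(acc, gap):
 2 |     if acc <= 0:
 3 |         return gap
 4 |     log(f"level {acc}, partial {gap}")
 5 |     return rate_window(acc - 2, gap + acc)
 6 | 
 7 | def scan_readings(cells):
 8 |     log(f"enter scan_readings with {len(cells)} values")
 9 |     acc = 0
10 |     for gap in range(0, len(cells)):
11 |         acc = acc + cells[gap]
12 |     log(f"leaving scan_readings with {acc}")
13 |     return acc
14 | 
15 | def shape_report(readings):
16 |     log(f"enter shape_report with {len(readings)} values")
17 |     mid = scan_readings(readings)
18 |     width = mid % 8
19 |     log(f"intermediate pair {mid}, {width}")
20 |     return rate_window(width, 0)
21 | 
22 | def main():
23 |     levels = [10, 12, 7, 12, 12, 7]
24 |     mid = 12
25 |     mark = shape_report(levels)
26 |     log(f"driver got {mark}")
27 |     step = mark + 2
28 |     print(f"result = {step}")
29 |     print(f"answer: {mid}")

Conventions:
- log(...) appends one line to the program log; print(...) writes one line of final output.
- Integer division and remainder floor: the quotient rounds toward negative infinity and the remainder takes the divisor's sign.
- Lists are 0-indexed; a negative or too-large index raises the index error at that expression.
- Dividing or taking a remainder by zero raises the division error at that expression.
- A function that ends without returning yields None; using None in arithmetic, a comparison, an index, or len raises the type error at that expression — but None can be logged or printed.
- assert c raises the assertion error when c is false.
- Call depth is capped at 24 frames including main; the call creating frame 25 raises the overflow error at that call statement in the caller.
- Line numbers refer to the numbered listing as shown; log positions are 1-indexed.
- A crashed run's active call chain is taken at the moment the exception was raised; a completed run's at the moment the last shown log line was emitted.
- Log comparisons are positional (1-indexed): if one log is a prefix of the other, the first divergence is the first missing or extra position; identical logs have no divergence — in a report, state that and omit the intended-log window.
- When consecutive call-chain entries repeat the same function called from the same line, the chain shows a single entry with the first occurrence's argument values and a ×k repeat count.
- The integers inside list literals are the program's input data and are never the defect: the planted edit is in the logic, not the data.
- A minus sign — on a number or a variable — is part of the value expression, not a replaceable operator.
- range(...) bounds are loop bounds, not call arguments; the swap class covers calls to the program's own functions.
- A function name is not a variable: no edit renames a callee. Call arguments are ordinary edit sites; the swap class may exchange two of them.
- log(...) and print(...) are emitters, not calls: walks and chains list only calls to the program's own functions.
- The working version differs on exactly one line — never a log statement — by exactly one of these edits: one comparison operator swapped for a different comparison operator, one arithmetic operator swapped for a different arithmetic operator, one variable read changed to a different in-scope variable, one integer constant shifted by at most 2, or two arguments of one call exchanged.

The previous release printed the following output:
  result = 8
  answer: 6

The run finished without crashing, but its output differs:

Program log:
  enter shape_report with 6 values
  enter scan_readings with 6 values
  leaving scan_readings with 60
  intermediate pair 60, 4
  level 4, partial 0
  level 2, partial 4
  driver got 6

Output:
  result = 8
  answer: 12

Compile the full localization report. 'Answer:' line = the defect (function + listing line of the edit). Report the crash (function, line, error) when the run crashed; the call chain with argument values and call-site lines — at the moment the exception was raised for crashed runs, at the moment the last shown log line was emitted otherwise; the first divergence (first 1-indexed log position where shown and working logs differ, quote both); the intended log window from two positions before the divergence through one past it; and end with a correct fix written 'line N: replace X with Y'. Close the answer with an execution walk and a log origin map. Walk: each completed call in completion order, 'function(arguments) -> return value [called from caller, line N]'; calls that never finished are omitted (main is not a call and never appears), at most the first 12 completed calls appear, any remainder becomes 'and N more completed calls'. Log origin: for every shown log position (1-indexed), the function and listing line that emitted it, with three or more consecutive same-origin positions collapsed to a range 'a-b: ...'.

Answer: the defect is in main at line 29.
Key observation: The two runs log identically and part ways only at the printed values.
Call chain: main.
First divergence: none (the log streams are identical).
Execution walk:
  scan_readings([10, 12, 7, 12, 12, 7]) -> 60  [called from shape_report, line 17]
  rate_window(0, 6) -> 6  [called from rate_window, line 5]
  rate_window(2, 4) -> 6  [called from rate_window, line 5]
  rate_window(4, 0) -> 6  [called from shape_report, line 20]
  shape_report([10, 12, 7, 12, 12, 7]) -> 6  [called from main, line 25]
Log line origins:
  1 — shape_report, line 16
  2 — scan_readings, line 8
  3 — scan_readings, line 12
  4 — shape_report, line 19
  5 — rate_window, line 4
  6 — rate_window, line 4
  7 — main, line 26
A correct fix: line 29: replace `mid` with `mark`.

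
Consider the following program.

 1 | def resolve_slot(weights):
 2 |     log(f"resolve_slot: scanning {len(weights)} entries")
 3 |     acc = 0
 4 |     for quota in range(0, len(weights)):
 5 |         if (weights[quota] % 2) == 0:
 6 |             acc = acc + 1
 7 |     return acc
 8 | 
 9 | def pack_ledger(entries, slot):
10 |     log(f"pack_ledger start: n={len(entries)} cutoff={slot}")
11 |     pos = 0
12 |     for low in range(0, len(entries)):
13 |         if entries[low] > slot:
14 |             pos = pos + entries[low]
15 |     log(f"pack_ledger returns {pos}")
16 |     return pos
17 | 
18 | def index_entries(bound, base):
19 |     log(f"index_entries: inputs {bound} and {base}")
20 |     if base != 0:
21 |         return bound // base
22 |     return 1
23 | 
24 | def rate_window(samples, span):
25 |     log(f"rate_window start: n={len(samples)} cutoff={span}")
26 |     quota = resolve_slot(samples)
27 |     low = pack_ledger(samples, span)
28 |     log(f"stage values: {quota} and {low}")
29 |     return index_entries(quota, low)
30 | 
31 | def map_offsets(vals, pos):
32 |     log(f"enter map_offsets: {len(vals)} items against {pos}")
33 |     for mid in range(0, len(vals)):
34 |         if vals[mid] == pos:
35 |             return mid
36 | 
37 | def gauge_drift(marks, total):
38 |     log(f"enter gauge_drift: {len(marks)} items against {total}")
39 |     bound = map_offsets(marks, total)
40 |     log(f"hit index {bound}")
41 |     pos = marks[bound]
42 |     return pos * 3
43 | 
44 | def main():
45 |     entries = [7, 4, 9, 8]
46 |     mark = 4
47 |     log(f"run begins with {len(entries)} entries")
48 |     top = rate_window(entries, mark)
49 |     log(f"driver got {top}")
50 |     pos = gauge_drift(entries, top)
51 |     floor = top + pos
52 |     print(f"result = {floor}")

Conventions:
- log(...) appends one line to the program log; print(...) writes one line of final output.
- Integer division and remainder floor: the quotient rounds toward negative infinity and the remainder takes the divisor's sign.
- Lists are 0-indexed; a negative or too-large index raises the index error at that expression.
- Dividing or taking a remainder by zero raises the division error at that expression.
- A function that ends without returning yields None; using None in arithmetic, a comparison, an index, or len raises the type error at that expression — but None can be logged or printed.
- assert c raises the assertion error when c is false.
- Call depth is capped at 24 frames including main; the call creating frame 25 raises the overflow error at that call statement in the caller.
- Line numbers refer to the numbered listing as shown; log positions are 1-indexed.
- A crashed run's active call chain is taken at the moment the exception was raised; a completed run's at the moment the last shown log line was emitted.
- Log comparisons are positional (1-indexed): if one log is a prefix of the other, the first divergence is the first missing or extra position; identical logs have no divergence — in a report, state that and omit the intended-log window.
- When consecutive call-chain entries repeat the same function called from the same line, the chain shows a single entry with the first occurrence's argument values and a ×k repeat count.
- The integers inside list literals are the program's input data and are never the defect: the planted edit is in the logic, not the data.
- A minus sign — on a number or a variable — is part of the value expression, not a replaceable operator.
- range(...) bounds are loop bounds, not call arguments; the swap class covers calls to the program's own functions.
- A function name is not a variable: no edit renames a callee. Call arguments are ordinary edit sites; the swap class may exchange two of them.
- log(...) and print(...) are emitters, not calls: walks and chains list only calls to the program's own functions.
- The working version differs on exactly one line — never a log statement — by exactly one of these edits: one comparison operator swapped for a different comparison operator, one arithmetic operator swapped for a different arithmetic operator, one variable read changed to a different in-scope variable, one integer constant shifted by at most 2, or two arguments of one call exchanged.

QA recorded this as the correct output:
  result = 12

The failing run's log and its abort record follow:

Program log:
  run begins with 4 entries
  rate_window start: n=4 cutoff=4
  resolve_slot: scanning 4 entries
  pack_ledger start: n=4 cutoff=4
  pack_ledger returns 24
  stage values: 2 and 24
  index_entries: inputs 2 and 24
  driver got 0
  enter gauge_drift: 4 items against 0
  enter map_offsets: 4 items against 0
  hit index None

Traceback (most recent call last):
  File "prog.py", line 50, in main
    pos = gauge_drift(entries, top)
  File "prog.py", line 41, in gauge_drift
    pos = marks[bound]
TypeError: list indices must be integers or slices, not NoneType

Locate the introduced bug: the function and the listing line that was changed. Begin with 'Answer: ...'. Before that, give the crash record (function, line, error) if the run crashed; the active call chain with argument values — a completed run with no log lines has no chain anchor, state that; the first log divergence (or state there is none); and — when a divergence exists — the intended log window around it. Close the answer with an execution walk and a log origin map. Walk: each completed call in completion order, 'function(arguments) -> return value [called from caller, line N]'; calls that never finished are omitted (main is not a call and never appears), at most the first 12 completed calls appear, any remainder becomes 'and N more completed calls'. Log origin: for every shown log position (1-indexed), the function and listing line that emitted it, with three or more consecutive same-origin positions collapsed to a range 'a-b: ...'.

Answer: the defect is in main at line 50.
The tell: The log first diverges at position 9: the faulty run prints 'enter gauge_drift: 4 items against 0' where the working version prints 'enter gauge_drift: 4 items against 4'.
Crash: gauge_drift, line 41, TypeError.
Call chain: main -> gauge_drift([7, 4, 9, 8], 0) (called at line 50).
First divergence: position 9 — shown 'enter gauge_drift: 4 items against 0', intended 'enter gauge_drift: 4 items against 4'.
Intended log window:
  7: index_entries: inputs 2 and 24
  8: driver got 0
  9: enter gauge_drift: 4 items against 4
  10: enter map_offsets: 4 items against 4
Execution walk:
  resolve_slot([7, 4, 9, 8]) -> 2  [called from rate_window, line 26]
  pack_ledger([7, 4, 9, 8], 4) -> 24  [called from rate_window, line 27]
  index_entries(2, 24) -> 0  [called from rate_window, line 29]
  rate_window([7, 4, 9, 8], 4) -> 0  [called from main, line 48]
  map_offsets([7, 4, 9, 8], 0) -> None  [called from gauge_drift, line 39]
Log origin:
  1: emitted by main (line 47)
  2: emitted by rate_window (line 25)
  3: emitted by resolve_slot (line 2)
  4: emitted by pack_ledger (line 10)
  5: emitted by pack_ledger (line 15)
  6: emitted by rate_window (line 28)
  7: emitted by index_entries (line 19)
  8: emitted by main (line 49)
  9: emitted by gauge_drift (line 38)
  10: emitted by map_offsets (line 32)
  11: emitted by gauge_drift (line 40)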